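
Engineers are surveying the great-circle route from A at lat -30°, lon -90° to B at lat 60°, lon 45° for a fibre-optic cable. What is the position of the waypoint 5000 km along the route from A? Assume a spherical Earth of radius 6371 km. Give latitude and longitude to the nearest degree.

Write both endpoints as unit vectors p₁, p₂ with components (cos φ cos λ, cos φ sin λ, sin φ).
The central angle between the endpoints is δ = arccos(p₁·p₂) ≈ 2.403 rad (137.7°). The total great-circle distance is δ·R ≈ 2.403 × 6371 ≈ 15307 km, so the target fraction is f = 5000/15307 ≈ 0.327.
Interpolate at f ≈ 0.327 with slerp weights a = sin((1−f)δ)/sin δ ≈ 1.483, b = sin(fδ)/sin δ ≈ 1.049.
p = a·p₁ + b·p₂ ≈ (0.371, -0.913, 0.167); φ = arcsin(p_z) ≈ 9.62°, λ = atan2(p_y, p_x) ≈ -67.90°.

≈ lat 10°, lon -68°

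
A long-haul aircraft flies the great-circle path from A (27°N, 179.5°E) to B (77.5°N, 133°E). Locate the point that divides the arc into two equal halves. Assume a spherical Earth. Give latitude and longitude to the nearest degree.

Convert each endpoint to a unit vector on the sphere (x = cos φ cos λ, y = cos φ sin λ, z = sin φ).
The central angle between the endpoints is δ = arccos(p₁·p₂) ≈ 0.957 rad (54.8°).
Interpolate at f = 1/2 with slerp weights a = sin((1−f)δ)/sin δ ≈ 0.563, b = sin(fδ)/sin δ ≈ 0.563.
p = a·p₁ + b·p₂ ≈ (-0.585, 0.094, 0.806); φ = arcsin(p_z) ≈ 53.67°, λ = atan2(p_y, p_x) ≈ 170.92°.

≈ (54°N, 171°E)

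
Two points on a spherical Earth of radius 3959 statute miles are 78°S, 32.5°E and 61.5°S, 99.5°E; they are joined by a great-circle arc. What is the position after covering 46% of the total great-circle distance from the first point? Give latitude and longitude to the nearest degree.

≈ 73°S, 78°E

Write both endpoints as unit vectors p₁, p₂ with components (cos φ cos λ, cos φ sin λ, sin φ).
The central angle between the endpoints is δ = arccos(p₁·p₂) ≈ 0.455 rad (26.1°).
Interpolate at f = 0.46 with slerp weights a = sin((1−f)δ)/sin δ ≈ 0.553, b = sin(fδ)/sin δ ≈ 0.473.
p = a·p₁ + b·p₂ ≈ (0.060, 0.284, -0.957); φ = arcsin(p_z) ≈ -73.11°, λ = atan2(p_y, p_x) ≈ 78.12°.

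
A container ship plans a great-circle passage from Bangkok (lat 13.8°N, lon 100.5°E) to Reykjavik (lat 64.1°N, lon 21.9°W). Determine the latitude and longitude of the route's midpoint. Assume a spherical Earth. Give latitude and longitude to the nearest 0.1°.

≈ lat 54.1°N, lon 73.9°E

Convert each endpoint to a unit vector on the sphere (x = cos φ cos λ, y = cos φ sin λ, z = sin φ).
The central angle between the endpoints is δ = arccos(p₁·p₂) ≈ 1.584 rad (90.7°).
Interpolate at f = 1/2 with slerp weights a = sin((1−f)δ)/sin δ ≈ 0.712, b = sin(fδ)/sin δ ≈ 0.712.
p = a·p₁ + b·p₂ ≈ (0.162, 0.564, 0.810); φ = arcsin(p_z) ≈ 54.09°, λ = atan2(p_y, p_x) ≈ 73.92°.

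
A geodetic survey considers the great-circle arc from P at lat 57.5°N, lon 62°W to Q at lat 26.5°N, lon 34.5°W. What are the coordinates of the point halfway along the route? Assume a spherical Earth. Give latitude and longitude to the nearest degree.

≈ lat 43°N, lon 45°W

From cos δ = sin φ₁ sin φ₂ + cos φ₁ cos φ₂ cos Δλ, the central angle is δ ≈ 0.639 rad (36.6°).
Interpolate at f = 1/2 with slerp weights a = sin((1−f)δ)/sin δ ≈ 0.527, b = sin(fδ)/sin δ ≈ 0.527.
p = a·p₁ + b·p₂ ≈ (0.521, -0.517, 0.679); φ = arcsin(p_z) ≈ 42.78°, λ = atan2(p_y, p_x) ≈ -44.75°.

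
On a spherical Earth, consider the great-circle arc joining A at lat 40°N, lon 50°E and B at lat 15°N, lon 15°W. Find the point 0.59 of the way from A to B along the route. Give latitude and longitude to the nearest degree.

From cos δ = sin φ₁ sin φ₂ + cos φ₁ cos φ₂ cos Δλ, the central angle is δ ≈ 1.071 rad (61.4°).
Interpolate at f = 0.59 with slerp weights a = sin((1−f)δ)/sin δ ≈ 0.484, b = sin(fδ)/sin δ ≈ 0.673.
p = a·p₁ + b·p₂ ≈ (0.866, 0.116, 0.486); φ = arcsin(p_z) ≈ 29.05°, λ = atan2(p_y, p_x) ≈ 7.63°.

≈ lat 29°N, lon 8°E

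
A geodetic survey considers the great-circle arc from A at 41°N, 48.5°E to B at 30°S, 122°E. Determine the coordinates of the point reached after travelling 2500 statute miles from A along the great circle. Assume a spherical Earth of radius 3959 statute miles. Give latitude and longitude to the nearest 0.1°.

Write both endpoints as unit vectors p₁, p₂ with components (cos φ cos λ, cos φ sin λ, sin φ).
The central angle between the endpoints is δ = arccos(p₁·p₂) ≈ 1.714 rad (98.2°). The total great-circle distance is δ·R ≈ 1.714 × 3959 ≈ 6784 mi, so the target fraction is f = 2500/6784 ≈ 0.368.
Interpolate at f ≈ 0.368 with slerp weights a = sin((1−f)δ)/sin δ ≈ 0.892, b = sin(fδ)/sin δ ≈ 0.596.
p = a·p₁ + b·p₂ ≈ (0.172, 0.942, 0.287); φ = arcsin(p_z) ≈ 16.68°, λ = atan2(p_y, p_x) ≈ 79.63°.

≈ 16.7°N, 79.6°E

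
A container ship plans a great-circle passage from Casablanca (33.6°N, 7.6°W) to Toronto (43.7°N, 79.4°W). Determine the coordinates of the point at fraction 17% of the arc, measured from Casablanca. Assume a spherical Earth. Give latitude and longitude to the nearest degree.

≈ (38°N, 18°W)

Write both endpoints as unit vectors p₁, p₂ with components (cos φ cos λ, cos φ sin λ, sin φ).
The central angle between the endpoints is δ = arccos(p₁·p₂) ≈ 0.964 rad (55.2°).
Interpolate at f = 0.17 with slerp weights a = sin((1−f)δ)/sin δ ≈ 0.873, b = sin(fδ)/sin δ ≈ 0.199.
p = a·p₁ + b·p₂ ≈ (0.747, -0.237, 0.620); φ = arcsin(p_z) ≈ 38.35°, λ = atan2(p_y, p_x) ≈ -17.62°.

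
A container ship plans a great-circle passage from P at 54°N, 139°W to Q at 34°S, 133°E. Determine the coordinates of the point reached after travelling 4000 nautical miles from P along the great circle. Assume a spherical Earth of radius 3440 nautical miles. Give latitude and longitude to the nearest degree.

Write both endpoints as unit vectors p₁, p₂ with components (cos φ cos λ, cos φ sin λ, sin φ).
The central angle between the endpoints is δ = arccos(p₁·p₂) ≈ 2.021 rad (115.8°). The total great-circle distance is δ·R ≈ 2.021 × 3440 ≈ 6953 nmi, so the target fraction is f = 4000/6953 ≈ 0.575.
Interpolate at f ≈ 0.575 with slerp weights a = sin((1−f)δ)/sin δ ≈ 0.841, b = sin(fδ)/sin δ ≈ 1.020.
p = a·p₁ + b·p₂ ≈ (-0.949, 0.294, 0.110); φ = arcsin(p_z) ≈ 6.31°, λ = atan2(p_y, p_x) ≈ 162.79°.

≈ 6°N, 163°E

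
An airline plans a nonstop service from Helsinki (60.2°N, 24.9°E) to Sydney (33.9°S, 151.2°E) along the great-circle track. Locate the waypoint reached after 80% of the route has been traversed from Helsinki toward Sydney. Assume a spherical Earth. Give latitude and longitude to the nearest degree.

From cos δ = sin φ₁ sin φ₂ + cos φ₁ cos φ₂ cos Δλ, the central angle is δ ≈ 2.386 rad (136.7°).
Interpolate at f = 0.80 with slerp weights a = sin((1−f)δ)/sin δ ≈ 0.670, b = sin(fδ)/sin δ ≈ 1.376.
p = a·p₁ + b·p₂ ≈ (-0.699, 0.691, -0.186); φ = arcsin(p_z) ≈ -10.72°, λ = atan2(p_y, p_x) ≈ 135.34°.

≈ 11°S, 135°E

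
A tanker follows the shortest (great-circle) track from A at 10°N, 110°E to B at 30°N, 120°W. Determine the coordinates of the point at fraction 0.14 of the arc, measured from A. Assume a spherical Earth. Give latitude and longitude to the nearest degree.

≈ 21°N, 123°E

Write both endpoints as unit vectors p₁, p₂ with components (cos φ cos λ, cos φ sin λ, sin φ).
The central angle between the endpoints is δ = arccos(p₁·p₂) ≈ 2.050 rad (117.5°).
Interpolate at f = 0.14 with slerp weights a = sin((1−f)δ)/sin δ ≈ 1.106, b = sin(fδ)/sin δ ≈ 0.319.
p = a·p₁ + b·p₂ ≈ (-0.511, 0.784, 0.352); φ = arcsin(p_z) ≈ 20.59°, λ = atan2(p_y, p_x) ≈ 123.07°.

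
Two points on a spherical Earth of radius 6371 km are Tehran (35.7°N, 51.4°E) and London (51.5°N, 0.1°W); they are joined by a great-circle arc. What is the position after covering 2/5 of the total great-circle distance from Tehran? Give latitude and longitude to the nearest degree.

The haversine formula gives a central angle δ ≈ 0.690 rad (39.5°) between the endpoints.
Interpolate at f = 2/5 with slerp weights a = sin((1−f)δ)/sin δ ≈ 0.632, b = sin(fδ)/sin δ ≈ 0.428.
p = a·p₁ + b·p₂ ≈ (0.587, 0.401, 0.704); φ = arcsin(p_z) ≈ 44.73°, λ = atan2(p_y, p_x) ≈ 34.33°.

≈ 45°N, 34°E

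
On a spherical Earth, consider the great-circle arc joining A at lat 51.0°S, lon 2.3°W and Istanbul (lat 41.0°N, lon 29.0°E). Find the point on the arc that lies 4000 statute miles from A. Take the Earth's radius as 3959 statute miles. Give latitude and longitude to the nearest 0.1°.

The haversine formula gives a central angle δ ≈ 1.675 rad (96.0°) between the endpoints. The total great-circle distance is δ·R ≈ 1.675 × 3959 ≈ 6631 mi, so the target fraction is f = 4000/6631 ≈ 0.603.
Interpolate at f ≈ 0.603 with slerp weights a = sin((1−f)δ)/sin δ ≈ 0.620, b = sin(fδ)/sin δ ≈ 0.852.
p = a·p₁ + b·p₂ ≈ (0.952, 0.296, 0.077); φ = arcsin(p_z) ≈ 4.40°, λ = atan2(p_y, p_x) ≈ 17.27°.

≈ lat 4.4°N, lon 17.3°E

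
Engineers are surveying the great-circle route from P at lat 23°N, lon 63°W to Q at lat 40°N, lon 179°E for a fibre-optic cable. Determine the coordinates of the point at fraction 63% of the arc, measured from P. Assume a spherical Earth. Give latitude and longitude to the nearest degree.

≈ lat 51°N, lon 133°W

The haversine formula gives a central angle δ ≈ 1.651 rad (94.6°) between the endpoints.
Interpolate at f = 0.63 with slerp weights a = sin((1−f)δ)/sin δ ≈ 0.575, b = sin(fδ)/sin δ ≈ 0.865.
p = a·p₁ + b·p₂ ≈ (-0.422, -0.460, 0.781); φ = arcsin(p_z) ≈ 51.35°, λ = atan2(p_y, p_x) ≈ -132.53°.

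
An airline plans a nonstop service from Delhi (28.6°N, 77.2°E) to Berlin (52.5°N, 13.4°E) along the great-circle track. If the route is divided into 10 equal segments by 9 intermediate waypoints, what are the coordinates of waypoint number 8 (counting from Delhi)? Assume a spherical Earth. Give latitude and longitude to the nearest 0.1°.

≈ 51.1°N, 30.1°E

Convert each endpoint to a unit vector on the sphere (x = cos φ cos λ, y = cos φ sin λ, z = sin φ).
The central angle between the endpoints is δ = arccos(p₁·p₂) ≈ 0.907 rad (52.0°).
Interpolate at f = 8/10 with slerp weights a = sin((1−f)δ)/sin δ ≈ 0.229, b = sin(fδ)/sin δ ≈ 0.843.
p = a·p₁ + b·p₂ ≈ (0.543, 0.315, 0.778); φ = arcsin(p_z) ≈ 51.08°, λ = atan2(p_y, p_x) ≈ 30.10°.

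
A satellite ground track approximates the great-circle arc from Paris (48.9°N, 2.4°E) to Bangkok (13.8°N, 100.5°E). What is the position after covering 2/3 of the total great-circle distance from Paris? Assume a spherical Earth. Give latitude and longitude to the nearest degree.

The haversine formula gives a central angle δ ≈ 1.481 rad (84.8°) between the endpoints.
Interpolate at f = 2/3 with slerp weights a = sin((1−f)δ)/sin δ ≈ 0.476, b = sin(fδ)/sin δ ≈ 0.838.
p = a·p₁ + b·p₂ ≈ (0.164, 0.813, 0.558); φ = arcsin(p_z) ≈ 33.94°, λ = atan2(p_y, p_x) ≈ 78.59°.

≈ 34°N, 79°E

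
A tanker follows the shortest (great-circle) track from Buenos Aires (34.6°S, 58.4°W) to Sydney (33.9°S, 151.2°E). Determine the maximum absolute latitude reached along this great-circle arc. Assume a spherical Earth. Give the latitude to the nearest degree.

≈ 69°S

The great circle lies in the plane with unit normal n̂ = (p₁ × p₂)/|p₁ × p₂|.
Here n̂_z ≈ -0.351; the vertex latitude is φ_max = arccos|n̂_z| ≈ 69.4°.
Check via Clairaut: cos φ_max = |cos φ₁| · sin C = cos(34.6°)·sin(154.7°) ≈ 0.351, again giving ≈ 69.4°.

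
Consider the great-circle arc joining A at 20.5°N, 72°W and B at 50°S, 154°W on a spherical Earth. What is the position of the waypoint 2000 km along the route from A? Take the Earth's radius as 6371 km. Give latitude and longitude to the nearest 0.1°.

≈ 6.5°N, 83.6°W

From cos δ = sin φ₁ sin φ₂ + cos φ₁ cos φ₂ cos Δλ, the central angle is δ ≈ 1.756 rad (100.6°). The total great-circle distance is δ·R ≈ 1.756 × 6371 ≈ 11190 km, so the target fraction is f = 2000/11190 ≈ 0.179.
Interpolate at f ≈ 0.179 with slerp weights a = sin((1−f)δ)/sin δ ≈ 1.009, b = sin(fδ)/sin δ ≈ 0.314.
p = a·p₁ + b·p₂ ≈ (0.111, -0.987, 0.113); φ = arcsin(p_z) ≈ 6.47°, λ = atan2(p_y, p_x) ≈ -83.61°.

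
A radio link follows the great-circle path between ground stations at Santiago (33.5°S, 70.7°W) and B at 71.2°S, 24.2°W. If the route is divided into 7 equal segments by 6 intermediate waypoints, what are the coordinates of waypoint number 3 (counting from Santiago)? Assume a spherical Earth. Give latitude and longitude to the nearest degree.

≈ 51°S, 61°W

Convert each endpoint to a unit vector on the sphere (x = cos φ cos λ, y = cos φ sin λ, z = sin φ).
The central angle between the endpoints is δ = arccos(p₁·p₂) ≈ 0.785 rad (45.0°).
Interpolate at f = 3/7 with slerp weights a = sin((1−f)δ)/sin δ ≈ 0.614, b = sin(fδ)/sin δ ≈ 0.467.
p = a·p₁ + b·p₂ ≈ (0.306, -0.545, -0.781); φ = arcsin(p_z) ≈ -51.33°, λ = atan2(p_y, p_x) ≈ -60.64°.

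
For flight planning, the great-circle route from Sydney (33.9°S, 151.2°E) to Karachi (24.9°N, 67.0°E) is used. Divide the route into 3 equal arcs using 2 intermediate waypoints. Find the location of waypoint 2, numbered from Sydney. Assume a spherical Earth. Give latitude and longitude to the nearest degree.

≈ 5°N, 94°E

Convert each endpoint to a unit vector on the sphere (x = cos φ cos λ, y = cos φ sin λ, z = sin φ).
The central angle between the endpoints is δ = arccos(p₁·p₂) ≈ 1.730 rad (99.1°).
Interpolate at f = 2/3 with slerp weights a = sin((1−f)δ)/sin δ ≈ 0.552, b = sin(fδ)/sin δ ≈ 0.926.
p = a·p₁ + b·p₂ ≈ (-0.074, 0.994, 0.082); φ = arcsin(p_z) ≈ 4.69°, λ = atan2(p_y, p_x) ≈ 94.23°.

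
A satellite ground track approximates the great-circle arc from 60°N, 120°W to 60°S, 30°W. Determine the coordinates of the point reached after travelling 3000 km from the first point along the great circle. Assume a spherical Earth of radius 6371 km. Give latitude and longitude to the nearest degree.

≈ 39°N, 94°W

Convert each endpoint to a unit vector on the sphere (x = cos φ cos λ, y = cos φ sin λ, z = sin φ).
The central angle between the endpoints is δ = arccos(p₁·p₂) ≈ 2.419 rad (138.6°). The total great-circle distance is δ·R ≈ 2.419 × 6371 ≈ 15411 km, so the target fraction is f = 3000/15411 ≈ 0.195.
Interpolate at f ≈ 0.195 with slerp weights a = sin((1−f)δ)/sin δ ≈ 1.406, b = sin(fδ)/sin δ ≈ 0.686.
p = a·p₁ + b·p₂ ≈ (-0.054, -0.780, 0.623); φ = arcsin(p_z) ≈ 38.56°, λ = atan2(p_y, p_x) ≈ -93.99°.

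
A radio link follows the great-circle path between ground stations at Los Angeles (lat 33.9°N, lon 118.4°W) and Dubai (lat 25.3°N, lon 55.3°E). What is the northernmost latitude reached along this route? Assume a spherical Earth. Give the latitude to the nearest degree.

The great circle lies in the plane with unit normal n̂ = (p₁ × p₂)/|p₁ × p₂|.
Here n̂_z ≈ +0.096; the vertex latitude is φ_max = arccos|n̂_z| ≈ 84.5°.

≈ 85°N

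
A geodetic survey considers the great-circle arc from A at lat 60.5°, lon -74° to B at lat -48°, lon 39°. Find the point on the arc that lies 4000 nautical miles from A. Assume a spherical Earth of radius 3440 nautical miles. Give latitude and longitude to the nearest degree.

The haversine formula gives a central angle δ ≈ 2.458 rad (140.9°) between the endpoints. The total great-circle distance is δ·R ≈ 2.458 × 3440 ≈ 8457 nmi, so the target fraction is f = 4000/8457 ≈ 0.473.
Interpolate at f ≈ 0.473 with slerp weights a = sin((1−f)δ)/sin δ ≈ 1.524, b = sin(fδ)/sin δ ≈ 1.454.
p = a·p₁ + b·p₂ ≈ (0.963, -0.109, 0.246); φ = arcsin(p_z) ≈ 14.26°, λ = atan2(p_y, p_x) ≈ -6.48°.

≈ lat 14°, lon -6°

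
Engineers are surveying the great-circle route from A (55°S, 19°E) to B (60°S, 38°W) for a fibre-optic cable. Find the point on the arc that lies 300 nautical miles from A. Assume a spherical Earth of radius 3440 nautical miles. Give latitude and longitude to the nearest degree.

From cos δ = sin φ₁ sin φ₂ + cos φ₁ cos φ₂ cos Δλ, the central angle is δ ≈ 0.524 rad (30.0°). The total great-circle distance is δ·R ≈ 0.524 × 3440 ≈ 1804 nmi, so the target fraction is f = 300/1804 ≈ 0.166.
Interpolate at f ≈ 0.166 with slerp weights a = sin((1−f)δ)/sin δ ≈ 0.846, b = sin(fδ)/sin δ ≈ 0.174.
p = a·p₁ + b·p₂ ≈ (0.527, 0.104, -0.843); φ = arcsin(p_z) ≈ -57.49°, λ = atan2(p_y, p_x) ≈ 11.20°.

≈ (57°S, 11°E)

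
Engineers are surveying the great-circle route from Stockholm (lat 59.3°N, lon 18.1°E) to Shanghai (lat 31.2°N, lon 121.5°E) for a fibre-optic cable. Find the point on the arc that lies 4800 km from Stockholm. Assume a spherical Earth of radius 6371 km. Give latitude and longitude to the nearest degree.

Convert each endpoint to a unit vector on the sphere (x = cos φ cos λ, y = cos φ sin λ, z = sin φ).
The central angle between the endpoints is δ = arccos(p₁·p₂) ≈ 1.219 rad (69.9°). The total great-circle distance is δ·R ≈ 1.219 × 6371 ≈ 7769 km, so the target fraction is f = 4800/7769 ≈ 0.618.
Interpolate at f ≈ 0.618 with slerp weights a = sin((1−f)δ)/sin δ ≈ 0.479, b = sin(fδ)/sin δ ≈ 0.729.
p = a·p₁ + b·p₂ ≈ (-0.093, 0.607, 0.789); φ = arcsin(p_z) ≈ 52.09°, λ = atan2(p_y, p_x) ≈ 98.75°.

≈ lat 52°N, lon 99°E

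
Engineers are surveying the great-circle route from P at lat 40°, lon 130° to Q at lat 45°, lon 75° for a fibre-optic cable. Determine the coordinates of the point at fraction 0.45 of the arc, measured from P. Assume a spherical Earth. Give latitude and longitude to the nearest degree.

≈ lat 46°, lon 107°

Convert each endpoint to a unit vector on the sphere (x = cos φ cos λ, y = cos φ sin λ, z = sin φ).
The central angle between the endpoints is δ = arccos(p₁·p₂) ≈ 0.699 rad (40.1°).
Interpolate at f = 0.45 with slerp weights a = sin((1−f)δ)/sin δ ≈ 0.583, b = sin(fδ)/sin δ ≈ 0.481.
p = a·p₁ + b·p₂ ≈ (-0.199, 0.671, 0.715); φ = arcsin(p_z) ≈ 45.62°, λ = atan2(p_y, p_x) ≈ 106.53°.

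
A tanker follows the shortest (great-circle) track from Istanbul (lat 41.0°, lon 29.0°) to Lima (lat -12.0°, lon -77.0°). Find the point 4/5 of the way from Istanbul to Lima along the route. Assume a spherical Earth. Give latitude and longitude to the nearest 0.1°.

≈ lat 2.3°, lon -60.2°

Write both endpoints as unit vectors p₁, p₂ with components (cos φ cos λ, cos φ sin λ, sin φ).
The central angle between the endpoints is δ = arccos(p₁·p₂) ≈ 1.918 rad (109.9°).
Interpolate at f = 4/5 with slerp weights a = sin((1−f)δ)/sin δ ≈ 0.398, b = sin(fδ)/sin δ ≈ 1.063.
p = a·p₁ + b·p₂ ≈ (0.496, -0.867, 0.040); φ = arcsin(p_z) ≈ 2.30°, λ = atan2(p_y, p_x) ≈ -60.21°.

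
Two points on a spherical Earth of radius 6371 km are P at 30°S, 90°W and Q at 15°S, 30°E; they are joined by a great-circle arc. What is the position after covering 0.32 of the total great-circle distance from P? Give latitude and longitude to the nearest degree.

≈ 41°S, 50°W

Write both endpoints as unit vectors p₁, p₂ with components (cos φ cos λ, cos φ sin λ, sin φ).
The central angle between the endpoints is δ = arccos(p₁·p₂) ≈ 1.864 rad (106.8°).
Interpolate at f = 0.32 with slerp weights a = sin((1−f)δ)/sin δ ≈ 0.997, b = sin(fδ)/sin δ ≈ 0.587.
p = a·p₁ + b·p₂ ≈ (0.491, -0.580, -0.650); φ = arcsin(p_z) ≈ -40.56°, λ = atan2(p_y, p_x) ≈ -49.76°.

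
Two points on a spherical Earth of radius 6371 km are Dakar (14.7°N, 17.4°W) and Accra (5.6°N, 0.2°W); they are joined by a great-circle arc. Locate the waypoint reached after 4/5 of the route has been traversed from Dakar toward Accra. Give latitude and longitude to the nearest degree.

From cos δ = sin φ₁ sin φ₂ + cos φ₁ cos φ₂ cos Δλ, the central angle is δ ≈ 0.335 rad (19.2°).
Interpolate at f = 4/5 with slerp weights a = sin((1−f)δ)/sin δ ≈ 0.204, b = sin(fδ)/sin δ ≈ 0.805.
p = a·p₁ + b·p₂ ≈ (0.990, -0.062, 0.130); φ = arcsin(p_z) ≈ 7.49°, λ = atan2(p_y, p_x) ≈ -3.57°.

≈ 7°N, 4°W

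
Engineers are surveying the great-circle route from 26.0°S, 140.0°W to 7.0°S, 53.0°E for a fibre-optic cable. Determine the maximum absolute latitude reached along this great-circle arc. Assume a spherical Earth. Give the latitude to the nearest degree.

The great circle lies in the plane with unit normal n̂ = (p₁ × p₂)/|p₁ × p₂|.
Here n̂_z ≈ -0.347; the vertex latitude is φ_max = arccos|n̂_z| ≈ 69.7°.
Check via Clairaut: cos φ_max = |cos φ₁| · sin C = cos(26.0°)·sin(157.3°) ≈ 0.347, again giving ≈ 69.7°.

≈ 70°S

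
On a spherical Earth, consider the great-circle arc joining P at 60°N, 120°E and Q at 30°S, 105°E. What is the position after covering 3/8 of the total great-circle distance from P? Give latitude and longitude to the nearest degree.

The haversine formula gives a central angle δ ≈ 1.586 rad (90.8°) between the endpoints.
Interpolate at f = 3/8 with slerp weights a = sin((1−f)δ)/sin δ ≈ 0.837, b = sin(fδ)/sin δ ≈ 0.560.
p = a·p₁ + b·p₂ ≈ (-0.335, 0.831, 0.444); φ = arcsin(p_z) ≈ 26.39°, λ = atan2(p_y, p_x) ≈ 111.94°.

≈ 26°N, 112°E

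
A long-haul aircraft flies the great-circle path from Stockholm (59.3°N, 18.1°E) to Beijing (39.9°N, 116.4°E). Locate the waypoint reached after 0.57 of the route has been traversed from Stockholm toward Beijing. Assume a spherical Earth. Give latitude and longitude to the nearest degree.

≈ 58°N, 88°E

Write both endpoints as unit vectors p₁, p₂ with components (cos φ cos λ, cos φ sin λ, sin φ).
The central angle between the endpoints is δ = arccos(p₁·p₂) ≈ 1.053 rad (60.3°).
Interpolate at f = 0.57 with slerp weights a = sin((1−f)δ)/sin δ ≈ 0.503, b = sin(fδ)/sin δ ≈ 0.650.
p = a·p₁ + b·p₂ ≈ (0.023, 0.527, 0.850); φ = arcsin(p_z) ≈ 58.20°, λ = atan2(p_y, p_x) ≈ 87.54°.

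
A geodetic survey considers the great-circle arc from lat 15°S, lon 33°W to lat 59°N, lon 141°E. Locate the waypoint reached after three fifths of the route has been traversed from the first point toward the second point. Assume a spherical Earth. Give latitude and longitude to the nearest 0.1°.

The haversine formula gives a central angle δ ≈ 2.370 rad (135.8°) between the endpoints.
Interpolate at f = 3/5 with slerp weights a = sin((1−f)δ)/sin δ ≈ 1.164, b = sin(fδ)/sin δ ≈ 1.418.
p = a·p₁ + b·p₂ ≈ (0.376, -0.153, 0.914); φ = arcsin(p_z) ≈ 66.06°, λ = atan2(p_y, p_x) ≈ -22.16°.

≈ lat 66.1°N, lon 22.2°W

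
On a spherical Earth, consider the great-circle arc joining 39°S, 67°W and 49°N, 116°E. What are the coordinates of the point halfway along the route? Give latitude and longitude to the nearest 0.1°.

≈ 44.7°N, 82.7°W

Convert each endpoint to a unit vector on the sphere (x = cos φ cos λ, y = cos φ sin λ, z = sin φ).
The central angle between the endpoints is δ = arccos(p₁·p₂) ≈ 2.963 rad (169.8°).
Interpolate at f = 1/2 with slerp weights a = sin((1−f)δ)/sin δ ≈ 5.609, b = sin(fδ)/sin δ ≈ 5.609.
p = a·p₁ + b·p₂ ≈ (0.090, -0.705, 0.703); φ = arcsin(p_z) ≈ 44.70°, λ = atan2(p_y, p_x) ≈ -82.72°.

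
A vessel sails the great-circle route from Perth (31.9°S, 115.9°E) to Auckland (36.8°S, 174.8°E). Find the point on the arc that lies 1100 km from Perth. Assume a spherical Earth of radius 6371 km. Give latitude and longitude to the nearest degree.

≈ 35°S, 127°E

The haversine formula gives a central angle δ ≈ 0.840 rad (48.1°) between the endpoints. The total great-circle distance is δ·R ≈ 0.840 × 6371 ≈ 5350 km, so the target fraction is f = 1100/5350 ≈ 0.206.
Interpolate at f ≈ 0.206 with slerp weights a = sin((1−f)δ)/sin δ ≈ 0.831, b = sin(fδ)/sin δ ≈ 0.231.
p = a·p₁ + b·p₂ ≈ (-0.492, 0.651, -0.577); φ = arcsin(p_z) ≈ -35.27°, λ = atan2(p_y, p_x) ≈ 127.07°.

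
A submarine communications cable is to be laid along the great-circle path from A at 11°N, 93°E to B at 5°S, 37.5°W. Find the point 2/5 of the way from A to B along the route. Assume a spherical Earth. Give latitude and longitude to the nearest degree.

≈ 9°N, 40°E

Convert each endpoint to a unit vector on the sphere (x = cos φ cos λ, y = cos φ sin λ, z = sin φ).
The central angle between the endpoints is δ = arccos(p₁·p₂) ≈ 2.281 rad (130.7°).
Interpolate at f = 2/5 with slerp weights a = sin((1−f)δ)/sin δ ≈ 1.292, b = sin(fδ)/sin δ ≈ 1.043.
p = a·p₁ + b·p₂ ≈ (0.758, 0.634, 0.156); φ = arcsin(p_z) ≈ 8.95°, λ = atan2(p_y, p_x) ≈ 39.90°.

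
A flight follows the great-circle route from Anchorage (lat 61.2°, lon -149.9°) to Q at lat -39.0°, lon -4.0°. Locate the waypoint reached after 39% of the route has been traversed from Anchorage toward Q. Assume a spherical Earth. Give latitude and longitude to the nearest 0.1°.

Convert each endpoint to a unit vector on the sphere (x = cos φ cos λ, y = cos φ sin λ, z = sin φ).
The central angle between the endpoints is δ = arccos(p₁·p₂) ≈ 2.609 rad (149.5°).
Interpolate at f = 0.39 with slerp weights a = sin((1−f)δ)/sin δ ≈ 1.969, b = sin(fδ)/sin δ ≈ 1.676.
p = a·p₁ + b·p₂ ≈ (0.478, -0.567, 0.671); φ = arcsin(p_z) ≈ 42.14°, λ = atan2(p_y, p_x) ≈ -49.83°.

≈ lat 42.1°, lon -49.8°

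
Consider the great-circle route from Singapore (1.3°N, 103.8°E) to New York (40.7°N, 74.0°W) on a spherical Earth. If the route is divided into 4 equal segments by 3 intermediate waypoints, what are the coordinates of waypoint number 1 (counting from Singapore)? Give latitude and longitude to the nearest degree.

≈ 36°N, 102°E

Write both endpoints as unit vectors p₁, p₂ with components (cos φ cos λ, cos φ sin λ, sin φ).
The central angle between the endpoints is δ = arccos(p₁·p₂) ≈ 2.408 rad (138.0°).
Interpolate at f = 1/4 with slerp weights a = sin((1−f)δ)/sin δ ≈ 1.452, b = sin(fδ)/sin δ ≈ 0.845.
p = a·p₁ + b·p₂ ≈ (-0.170, 0.794, 0.584); φ = arcsin(p_z) ≈ 35.75°, λ = atan2(p_y, p_x) ≈ 102.06°.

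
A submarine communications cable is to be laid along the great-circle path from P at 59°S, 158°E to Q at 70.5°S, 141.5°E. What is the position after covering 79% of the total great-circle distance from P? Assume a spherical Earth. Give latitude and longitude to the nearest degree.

≈ 68°S, 146°E

Write both endpoints as unit vectors p₁, p₂ with components (cos φ cos λ, cos φ sin λ, sin φ).
The central angle between the endpoints is δ = arccos(p₁·p₂) ≈ 0.234 rad (13.4°).
Interpolate at f = 0.79 with slerp weights a = sin((1−f)δ)/sin δ ≈ 0.212, b = sin(fδ)/sin δ ≈ 0.793.
p = a·p₁ + b·p₂ ≈ (-0.308, 0.206, -0.929); φ = arcsin(p_z) ≈ -68.25°, λ = atan2(p_y, p_x) ≈ 146.30°.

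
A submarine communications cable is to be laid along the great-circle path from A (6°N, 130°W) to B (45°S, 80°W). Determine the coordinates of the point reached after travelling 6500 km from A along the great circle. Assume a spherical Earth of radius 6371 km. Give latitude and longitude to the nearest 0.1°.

≈ (39.2°S, 89.9°W)

From cos δ = sin φ₁ sin φ₂ + cos φ₁ cos φ₂ cos Δλ, the central angle is δ ≈ 1.183 rad (67.8°). The total great-circle distance is δ·R ≈ 1.183 × 6371 ≈ 7537 km, so the target fraction is f = 6500/7537 ≈ 0.862.
Interpolate at f ≈ 0.862 with slerp weights a = sin((1−f)δ)/sin δ ≈ 0.175, b = sin(fδ)/sin δ ≈ 0.921.
p = a·p₁ + b·p₂ ≈ (0.001, -0.774, -0.633); φ = arcsin(p_z) ≈ -39.25°, λ = atan2(p_y, p_x) ≈ -89.92°.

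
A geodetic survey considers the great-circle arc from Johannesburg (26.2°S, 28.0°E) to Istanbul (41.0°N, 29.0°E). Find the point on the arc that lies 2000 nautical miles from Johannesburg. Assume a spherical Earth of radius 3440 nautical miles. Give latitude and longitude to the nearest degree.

≈ (7°N, 28°E)

Convert each endpoint to a unit vector on the sphere (x = cos φ cos λ, y = cos φ sin λ, z = sin φ).
The central angle between the endpoints is δ = arccos(p₁·p₂) ≈ 1.173 rad (67.2°). The total great-circle distance is δ·R ≈ 1.173 × 3440 ≈ 4035 nmi, so the target fraction is f = 2000/4035 ≈ 0.496.
Interpolate at f ≈ 0.496 with slerp weights a = sin((1−f)δ)/sin δ ≈ 0.605, b = sin(fδ)/sin δ ≈ 0.596.
p = a·p₁ + b·p₂ ≈ (0.872, 0.473, 0.124); φ = arcsin(p_z) ≈ 7.11°, λ = atan2(p_y, p_x) ≈ 28.45°.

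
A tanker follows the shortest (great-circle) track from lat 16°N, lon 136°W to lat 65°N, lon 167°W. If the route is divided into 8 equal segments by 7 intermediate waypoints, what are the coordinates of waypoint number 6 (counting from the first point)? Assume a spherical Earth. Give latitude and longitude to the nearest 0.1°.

≈ lat 53.6°N, lon 153.1°W

Convert each endpoint to a unit vector on the sphere (x = cos φ cos λ, y = cos φ sin λ, z = sin φ).
The central angle between the endpoints is δ = arccos(p₁·p₂) ≈ 0.930 rad (53.3°).
Interpolate at f = 6/8 with slerp weights a = sin((1−f)δ)/sin δ ≈ 0.287, b = sin(fδ)/sin δ ≈ 0.801.
p = a·p₁ + b·p₂ ≈ (-0.529, -0.268, 0.805); φ = arcsin(p_z) ≈ 53.65°, λ = atan2(p_y, p_x) ≈ -153.11°.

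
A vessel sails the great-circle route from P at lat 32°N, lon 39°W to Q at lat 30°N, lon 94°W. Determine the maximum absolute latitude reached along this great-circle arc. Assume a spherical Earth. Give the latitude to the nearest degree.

The great circle lies in the plane with unit normal n̂ = (p₁ × p₂)/|p₁ × p₂|.
Here n̂_z ≈ -0.827; the vertex latitude is φ_max = arccos|n̂_z| ≈ 34.2°.
Check via Clairaut: cos φ_max = |cos φ₁| · sin C = cos(32.0°)·sin(77.2°) ≈ 0.827, again giving ≈ 34.2°.

≈ 34°N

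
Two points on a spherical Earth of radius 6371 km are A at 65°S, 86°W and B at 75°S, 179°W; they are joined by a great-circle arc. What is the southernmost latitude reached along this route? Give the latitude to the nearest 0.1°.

≈ 77.2°S

The great circle lies in the plane with unit normal n̂ = (p₁ × p₂)/|p₁ × p₂|.
Here n̂_z ≈ -0.221; the vertex latitude is φ_max = arccos|n̂_z| ≈ 77.2°.
Check via Clairaut: cos φ_max = |cos φ₁| · sin C = cos(65.0°)·sin(148.4°) ≈ 0.221, again giving ≈ 77.2°.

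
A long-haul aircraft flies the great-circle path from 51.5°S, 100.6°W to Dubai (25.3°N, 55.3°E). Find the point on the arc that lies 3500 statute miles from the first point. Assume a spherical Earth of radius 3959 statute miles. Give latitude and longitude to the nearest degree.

≈ 57°S, 6°W

Convert each endpoint to a unit vector on the sphere (x = cos φ cos λ, y = cos φ sin λ, z = sin φ).
The central angle between the endpoints is δ = arccos(p₁·p₂) ≈ 2.583 rad (148.0°). The total great-circle distance is δ·R ≈ 2.583 × 3959 ≈ 10228 mi, so the target fraction is f = 3500/10228 ≈ 0.342.
Interpolate at f ≈ 0.342 with slerp weights a = sin((1−f)δ)/sin δ ≈ 1.872, b = sin(fδ)/sin δ ≈ 1.460.
p = a·p₁ + b·p₂ ≈ (0.537, -0.061, -0.841); φ = arcsin(p_z) ≈ -57.29°, λ = atan2(p_y, p_x) ≈ -6.43°.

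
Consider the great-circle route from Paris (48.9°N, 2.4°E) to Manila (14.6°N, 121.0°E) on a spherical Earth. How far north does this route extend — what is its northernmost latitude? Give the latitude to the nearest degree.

The great circle lies in the plane with unit normal n̂ = (p₁ × p₂)/|p₁ × p₂|.
Here n̂_z ≈ +0.562; the vertex latitude is φ_max = arccos|n̂_z| ≈ 55.8°.
Check via Clairaut: cos φ_max = |cos φ₁| · sin C = cos(48.9°)·sin(58.8°) ≈ 0.562, again giving ≈ 55.8°.

≈ 56°N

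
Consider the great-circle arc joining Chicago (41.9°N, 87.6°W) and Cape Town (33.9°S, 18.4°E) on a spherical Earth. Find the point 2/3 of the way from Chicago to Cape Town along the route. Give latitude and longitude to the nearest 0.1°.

From cos δ = sin φ₁ sin φ₂ + cos φ₁ cos φ₂ cos Δλ, the central angle is δ ≈ 2.145 rad (122.9°).
Interpolate at f = 2/3 with slerp weights a = sin((1−f)δ)/sin δ ≈ 0.780, b = sin(fδ)/sin δ ≈ 1.179.
p = a·p₁ + b·p₂ ≈ (0.953, -0.272, -0.136); φ = arcsin(p_z) ≈ -7.83°, λ = atan2(p_y, p_x) ≈ -15.91°.

≈ 7.8°S, 15.9°W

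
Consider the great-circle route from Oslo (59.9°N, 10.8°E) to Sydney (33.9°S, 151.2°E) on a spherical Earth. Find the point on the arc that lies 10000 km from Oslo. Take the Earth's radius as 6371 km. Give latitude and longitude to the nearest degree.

The haversine formula gives a central angle δ ≈ 2.504 rad (143.4°) between the endpoints. The total great-circle distance is δ·R ≈ 2.504 × 6371 ≈ 15950 km, so the target fraction is f = 10000/15950 ≈ 0.627.
Interpolate at f ≈ 0.627 with slerp weights a = sin((1−f)δ)/sin δ ≈ 1.350, b = sin(fδ)/sin δ ≈ 1.679.
p = a·p₁ + b·p₂ ≈ (-0.556, 0.798, 0.231); φ = arcsin(p_z) ≈ 13.38°, λ = atan2(p_y, p_x) ≈ 124.87°.

≈ 13°N, 125°E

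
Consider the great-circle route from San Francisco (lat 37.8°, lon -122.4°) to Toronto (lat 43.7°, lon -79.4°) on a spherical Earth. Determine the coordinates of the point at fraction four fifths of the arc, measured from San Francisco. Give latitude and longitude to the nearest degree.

Write both endpoints as unit vectors p₁, p₂ with components (cos φ cos λ, cos φ sin λ, sin φ).
The central angle between the endpoints is δ = arccos(p₁·p₂) ≈ 0.571 rad (32.7°).
Interpolate at f = 4/5 with slerp weights a = sin((1−f)δ)/sin δ ≈ 0.211, b = sin(fδ)/sin δ ≈ 0.816.
p = a·p₁ + b·p₂ ≈ (0.019, -0.721, 0.693); φ = arcsin(p_z) ≈ 43.87°, λ = atan2(p_y, p_x) ≈ -88.47°.

≈ lat 44°, lon -88°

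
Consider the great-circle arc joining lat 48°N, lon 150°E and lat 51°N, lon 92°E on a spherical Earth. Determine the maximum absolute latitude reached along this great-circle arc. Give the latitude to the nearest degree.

≈ 53°N

The great circle lies in the plane with unit normal n̂ = (p₁ × p₂)/|p₁ × p₂|.
Here n̂_z ≈ -0.596; the vertex latitude is φ_max = arccos|n̂_z| ≈ 53.4°.
Check via Clairaut: cos φ_max = |cos φ₁| · sin C = cos(48.0°)·sin(63.0°) ≈ 0.596, again giving ≈ 53.4°.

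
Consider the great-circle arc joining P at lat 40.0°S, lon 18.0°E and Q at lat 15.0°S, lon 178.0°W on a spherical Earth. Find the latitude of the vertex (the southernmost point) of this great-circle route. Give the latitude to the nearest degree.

≈ 76°S

The great circle lies in the plane with unit normal n̂ = (p₁ × p₂)/|p₁ × p₂|.
Here n̂_z ≈ +0.243; the vertex latitude is φ_max = arccos|n̂_z| ≈ 75.9°.
Check via Clairaut: cos φ_max = |cos φ₁| · sin C = cos(40.0°)·sin(161.5°) ≈ 0.243, again giving ≈ 75.9°.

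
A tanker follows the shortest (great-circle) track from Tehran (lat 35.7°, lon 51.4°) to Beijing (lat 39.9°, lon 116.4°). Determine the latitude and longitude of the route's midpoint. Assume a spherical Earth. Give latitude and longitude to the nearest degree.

The haversine formula gives a central angle δ ≈ 0.879 rad (50.4°) between the endpoints.
Interpolate at f = 1/2 with slerp weights a = sin((1−f)δ)/sin δ ≈ 0.553, b = sin(fδ)/sin δ ≈ 0.553.
p = a·p₁ + b·p₂ ≈ (0.091, 0.730, 0.677); φ = arcsin(p_z) ≈ 42.60°, λ = atan2(p_y, p_x) ≈ 82.86°.

≈ lat 43°, lon 83°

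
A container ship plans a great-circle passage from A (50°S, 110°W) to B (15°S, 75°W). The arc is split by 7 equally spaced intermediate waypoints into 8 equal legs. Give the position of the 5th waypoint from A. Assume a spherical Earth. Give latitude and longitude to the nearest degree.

The haversine formula gives a central angle δ ≈ 0.786 rad (45.0°) between the endpoints.
Interpolate at f = 5/8 with slerp weights a = sin((1−f)δ)/sin δ ≈ 0.411, b = sin(fδ)/sin δ ≈ 0.667.
p = a·p₁ + b·p₂ ≈ (0.076, -0.870, -0.487); φ = arcsin(p_z) ≈ -29.15°, λ = atan2(p_y, p_x) ≈ -84.98°.

≈ (29°S, 85°W)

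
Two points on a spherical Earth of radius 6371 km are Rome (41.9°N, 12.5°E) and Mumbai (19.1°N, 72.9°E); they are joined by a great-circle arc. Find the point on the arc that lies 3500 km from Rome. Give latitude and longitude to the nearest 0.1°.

≈ (32.5°N, 50.6°E)

Write both endpoints as unit vectors p₁, p₂ with components (cos φ cos λ, cos φ sin λ, sin φ).
The central angle between the endpoints is δ = arccos(p₁·p₂) ≈ 0.969 rad (55.5°). The total great-circle distance is δ·R ≈ 0.969 × 6371 ≈ 6175 km, so the target fraction is f = 3500/6175 ≈ 0.567.
Interpolate at f ≈ 0.567 with slerp weights a = sin((1−f)δ)/sin δ ≈ 0.494, b = sin(fδ)/sin δ ≈ 0.633.
p = a·p₁ + b·p₂ ≈ (0.535, 0.652, 0.537); φ = arcsin(p_z) ≈ 32.51°, λ = atan2(p_y, p_x) ≈ 50.60°.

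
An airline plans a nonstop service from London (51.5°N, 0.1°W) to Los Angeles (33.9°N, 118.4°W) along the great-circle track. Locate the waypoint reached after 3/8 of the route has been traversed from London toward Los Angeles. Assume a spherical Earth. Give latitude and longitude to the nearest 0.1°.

Write both endpoints as unit vectors p₁, p₂ with components (cos φ cos λ, cos φ sin λ, sin φ).
The central angle between the endpoints is δ = arccos(p₁·p₂) ≈ 1.378 rad (79.0°).
Interpolate at f = 3/8 with slerp weights a = sin((1−f)δ)/sin δ ≈ 0.773, b = sin(fδ)/sin δ ≈ 0.503.
p = a·p₁ + b·p₂ ≈ (0.282, -0.368, 0.886); φ = arcsin(p_z) ≈ 62.34°, λ = atan2(p_y, p_x) ≈ -52.52°.

≈ (62.3°N, 52.5°W)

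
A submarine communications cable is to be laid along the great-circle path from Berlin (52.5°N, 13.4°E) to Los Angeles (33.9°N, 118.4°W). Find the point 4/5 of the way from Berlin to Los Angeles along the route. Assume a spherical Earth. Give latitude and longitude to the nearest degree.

Write both endpoints as unit vectors p₁, p₂ with components (cos φ cos λ, cos φ sin λ, sin φ).
The central angle between the endpoints is δ = arccos(p₁·p₂) ≈ 1.465 rad (83.9°).
Interpolate at f = 4/5 with slerp weights a = sin((1−f)δ)/sin δ ≈ 0.290, b = sin(fδ)/sin δ ≈ 0.927.
p = a·p₁ + b·p₂ ≈ (-0.194, -0.636, 0.747); φ = arcsin(p_z) ≈ 48.35°, λ = atan2(p_y, p_x) ≈ -106.96°.

≈ (48°N, 107°W)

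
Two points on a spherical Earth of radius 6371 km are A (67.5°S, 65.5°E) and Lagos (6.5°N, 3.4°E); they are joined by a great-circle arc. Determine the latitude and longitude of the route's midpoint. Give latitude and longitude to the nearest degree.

≈ (34°S, 19°E)

Convert each endpoint to a unit vector on the sphere (x = cos φ cos λ, y = cos φ sin λ, z = sin φ).
The central angle between the endpoints is δ = arccos(p₁·p₂) ≈ 1.497 rad (85.8°).
Interpolate at f = 1/2 with slerp weights a = sin((1−f)δ)/sin δ ≈ 0.683, b = sin(fδ)/sin δ ≈ 0.683.
p = a·p₁ + b·p₂ ≈ (0.785, 0.278, -0.553); φ = arcsin(p_z) ≈ -33.59°, λ = atan2(p_y, p_x) ≈ 19.49°.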